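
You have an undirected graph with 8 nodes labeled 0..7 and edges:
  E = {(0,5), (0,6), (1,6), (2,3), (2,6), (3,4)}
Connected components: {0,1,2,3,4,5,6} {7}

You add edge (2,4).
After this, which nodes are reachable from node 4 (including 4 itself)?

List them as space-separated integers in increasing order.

Before: nodes reachable from 4: {0,1,2,3,4,5,6}
Adding (2,4): both endpoints already in same component. Reachability from 4 unchanged.
After: nodes reachable from 4: {0,1,2,3,4,5,6}

Answer: 0 1 2 3 4 5 6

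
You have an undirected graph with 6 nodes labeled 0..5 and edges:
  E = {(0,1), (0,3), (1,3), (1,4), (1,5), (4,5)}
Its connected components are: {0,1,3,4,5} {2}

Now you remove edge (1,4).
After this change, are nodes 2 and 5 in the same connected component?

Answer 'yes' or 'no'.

Answer: no

Derivation:
Initial components: {0,1,3,4,5} {2}
Removing edge (1,4): not a bridge — component count unchanged at 2.
New components: {0,1,3,4,5} {2}
Are 2 and 5 in the same component? no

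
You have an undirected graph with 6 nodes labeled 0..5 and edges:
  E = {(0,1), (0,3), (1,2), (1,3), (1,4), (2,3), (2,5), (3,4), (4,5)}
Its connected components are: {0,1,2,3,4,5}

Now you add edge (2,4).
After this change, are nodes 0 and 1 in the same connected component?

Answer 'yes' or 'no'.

Initial components: {0,1,2,3,4,5}
Adding edge (2,4): both already in same component {0,1,2,3,4,5}. No change.
New components: {0,1,2,3,4,5}
Are 0 and 1 in the same component? yes

Answer: yes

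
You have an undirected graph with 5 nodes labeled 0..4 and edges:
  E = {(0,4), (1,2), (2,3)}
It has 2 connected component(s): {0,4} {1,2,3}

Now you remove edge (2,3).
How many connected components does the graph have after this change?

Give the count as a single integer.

Initial component count: 2
Remove (2,3): it was a bridge. Count increases: 2 -> 3.
  After removal, components: {0,4} {1,2} {3}
New component count: 3

Answer: 3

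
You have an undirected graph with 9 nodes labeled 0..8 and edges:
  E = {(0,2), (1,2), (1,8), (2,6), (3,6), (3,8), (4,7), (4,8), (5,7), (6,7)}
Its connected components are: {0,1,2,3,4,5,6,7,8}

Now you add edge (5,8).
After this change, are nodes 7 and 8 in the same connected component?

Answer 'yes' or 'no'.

Answer: yes

Derivation:
Initial components: {0,1,2,3,4,5,6,7,8}
Adding edge (5,8): both already in same component {0,1,2,3,4,5,6,7,8}. No change.
New components: {0,1,2,3,4,5,6,7,8}
Are 7 and 8 in the same component? yes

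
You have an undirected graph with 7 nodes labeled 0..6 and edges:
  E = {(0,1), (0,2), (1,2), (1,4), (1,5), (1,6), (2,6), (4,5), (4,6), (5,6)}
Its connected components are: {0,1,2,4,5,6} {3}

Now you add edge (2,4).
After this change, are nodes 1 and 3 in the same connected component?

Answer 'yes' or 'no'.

Initial components: {0,1,2,4,5,6} {3}
Adding edge (2,4): both already in same component {0,1,2,4,5,6}. No change.
New components: {0,1,2,4,5,6} {3}
Are 1 and 3 in the same component? no

Answer: no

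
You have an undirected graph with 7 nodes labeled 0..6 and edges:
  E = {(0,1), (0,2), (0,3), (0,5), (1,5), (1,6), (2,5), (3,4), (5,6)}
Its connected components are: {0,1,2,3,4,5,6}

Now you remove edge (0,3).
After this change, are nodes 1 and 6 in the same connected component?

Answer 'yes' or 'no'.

Answer: yes

Derivation:
Initial components: {0,1,2,3,4,5,6}
Removing edge (0,3): it was a bridge — component count 1 -> 2.
New components: {0,1,2,5,6} {3,4}
Are 1 and 6 in the same component? yes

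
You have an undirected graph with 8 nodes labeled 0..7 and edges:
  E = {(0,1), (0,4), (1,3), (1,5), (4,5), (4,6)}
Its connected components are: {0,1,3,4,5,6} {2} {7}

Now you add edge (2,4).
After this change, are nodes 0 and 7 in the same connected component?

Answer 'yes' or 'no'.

Initial components: {0,1,3,4,5,6} {2} {7}
Adding edge (2,4): merges {2} and {0,1,3,4,5,6}.
New components: {0,1,2,3,4,5,6} {7}
Are 0 and 7 in the same component? no

Answer: no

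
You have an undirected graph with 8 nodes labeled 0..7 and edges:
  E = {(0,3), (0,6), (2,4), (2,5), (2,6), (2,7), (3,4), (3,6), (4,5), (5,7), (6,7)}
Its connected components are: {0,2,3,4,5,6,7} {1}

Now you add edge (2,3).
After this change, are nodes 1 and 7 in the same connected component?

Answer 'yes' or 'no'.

Initial components: {0,2,3,4,5,6,7} {1}
Adding edge (2,3): both already in same component {0,2,3,4,5,6,7}. No change.
New components: {0,2,3,4,5,6,7} {1}
Are 1 and 7 in the same component? no

Answer: no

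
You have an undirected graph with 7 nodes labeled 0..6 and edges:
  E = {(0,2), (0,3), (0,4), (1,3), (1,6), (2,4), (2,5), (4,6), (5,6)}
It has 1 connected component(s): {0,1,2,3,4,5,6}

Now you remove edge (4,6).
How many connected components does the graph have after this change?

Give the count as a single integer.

Answer: 1

Derivation:
Initial component count: 1
Remove (4,6): not a bridge. Count unchanged: 1.
  After removal, components: {0,1,2,3,4,5,6}
New component count: 1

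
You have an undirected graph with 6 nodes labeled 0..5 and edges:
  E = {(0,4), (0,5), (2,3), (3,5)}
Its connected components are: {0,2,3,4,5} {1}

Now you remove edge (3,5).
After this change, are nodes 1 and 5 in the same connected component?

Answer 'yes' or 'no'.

Initial components: {0,2,3,4,5} {1}
Removing edge (3,5): it was a bridge — component count 2 -> 3.
New components: {0,4,5} {1} {2,3}
Are 1 and 5 in the same component? no

Answer: no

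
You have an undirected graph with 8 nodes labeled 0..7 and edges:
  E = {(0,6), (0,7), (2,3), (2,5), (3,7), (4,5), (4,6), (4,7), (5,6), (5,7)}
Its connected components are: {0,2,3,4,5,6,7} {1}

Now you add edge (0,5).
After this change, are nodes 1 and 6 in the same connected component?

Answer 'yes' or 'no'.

Initial components: {0,2,3,4,5,6,7} {1}
Adding edge (0,5): both already in same component {0,2,3,4,5,6,7}. No change.
New components: {0,2,3,4,5,6,7} {1}
Are 1 and 6 in the same component? no

Answer: no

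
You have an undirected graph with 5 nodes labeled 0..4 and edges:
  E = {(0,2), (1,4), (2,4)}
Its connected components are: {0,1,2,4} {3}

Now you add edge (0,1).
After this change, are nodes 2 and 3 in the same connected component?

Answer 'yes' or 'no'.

Answer: no

Derivation:
Initial components: {0,1,2,4} {3}
Adding edge (0,1): both already in same component {0,1,2,4}. No change.
New components: {0,1,2,4} {3}
Are 2 and 3 in the same component? no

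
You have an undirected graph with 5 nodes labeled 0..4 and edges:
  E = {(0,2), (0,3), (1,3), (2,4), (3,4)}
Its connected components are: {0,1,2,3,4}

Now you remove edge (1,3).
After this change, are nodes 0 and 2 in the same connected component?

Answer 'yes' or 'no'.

Initial components: {0,1,2,3,4}
Removing edge (1,3): it was a bridge — component count 1 -> 2.
New components: {0,2,3,4} {1}
Are 0 and 2 in the same component? yes

Answer: yes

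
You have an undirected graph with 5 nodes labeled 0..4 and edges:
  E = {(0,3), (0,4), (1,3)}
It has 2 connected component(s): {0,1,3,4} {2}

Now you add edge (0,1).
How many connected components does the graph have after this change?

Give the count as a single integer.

Answer: 2

Derivation:
Initial component count: 2
Add (0,1): endpoints already in same component. Count unchanged: 2.
New component count: 2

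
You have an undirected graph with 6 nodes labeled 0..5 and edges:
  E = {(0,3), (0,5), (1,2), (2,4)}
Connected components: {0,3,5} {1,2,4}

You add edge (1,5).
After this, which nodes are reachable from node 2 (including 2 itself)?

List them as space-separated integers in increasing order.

Before: nodes reachable from 2: {1,2,4}
Adding (1,5): merges 2's component with another. Reachability grows.
After: nodes reachable from 2: {0,1,2,3,4,5}

Answer: 0 1 2 3 4 5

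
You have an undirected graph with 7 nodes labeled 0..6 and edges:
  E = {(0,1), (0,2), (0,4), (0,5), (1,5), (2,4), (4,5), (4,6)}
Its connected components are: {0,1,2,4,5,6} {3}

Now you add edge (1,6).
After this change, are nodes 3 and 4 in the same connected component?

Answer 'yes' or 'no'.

Initial components: {0,1,2,4,5,6} {3}
Adding edge (1,6): both already in same component {0,1,2,4,5,6}. No change.
New components: {0,1,2,4,5,6} {3}
Are 3 and 4 in the same component? no

Answer: no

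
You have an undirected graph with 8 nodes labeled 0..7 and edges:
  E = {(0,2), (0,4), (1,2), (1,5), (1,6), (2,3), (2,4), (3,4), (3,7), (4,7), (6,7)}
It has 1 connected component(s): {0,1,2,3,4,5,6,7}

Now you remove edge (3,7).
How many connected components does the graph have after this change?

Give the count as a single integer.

Answer: 1

Derivation:
Initial component count: 1
Remove (3,7): not a bridge. Count unchanged: 1.
  After removal, components: {0,1,2,3,4,5,6,7}
New component count: 1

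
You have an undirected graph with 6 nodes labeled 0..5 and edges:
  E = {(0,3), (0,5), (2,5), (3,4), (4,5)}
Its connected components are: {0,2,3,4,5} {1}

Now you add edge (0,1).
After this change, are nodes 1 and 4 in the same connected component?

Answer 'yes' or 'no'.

Initial components: {0,2,3,4,5} {1}
Adding edge (0,1): merges {0,2,3,4,5} and {1}.
New components: {0,1,2,3,4,5}
Are 1 and 4 in the same component? yes

Answer: yes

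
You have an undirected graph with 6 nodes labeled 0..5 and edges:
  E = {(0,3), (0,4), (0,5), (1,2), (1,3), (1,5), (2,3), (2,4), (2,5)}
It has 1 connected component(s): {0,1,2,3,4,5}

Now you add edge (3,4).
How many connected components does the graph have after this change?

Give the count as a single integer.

Answer: 1

Derivation:
Initial component count: 1
Add (3,4): endpoints already in same component. Count unchanged: 1.
New component count: 1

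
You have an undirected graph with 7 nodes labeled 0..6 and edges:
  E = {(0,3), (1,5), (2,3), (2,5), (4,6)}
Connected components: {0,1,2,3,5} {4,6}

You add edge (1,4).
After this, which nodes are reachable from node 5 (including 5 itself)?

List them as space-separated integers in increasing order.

Before: nodes reachable from 5: {0,1,2,3,5}
Adding (1,4): merges 5's component with another. Reachability grows.
After: nodes reachable from 5: {0,1,2,3,4,5,6}

Answer: 0 1 2 3 4 5 6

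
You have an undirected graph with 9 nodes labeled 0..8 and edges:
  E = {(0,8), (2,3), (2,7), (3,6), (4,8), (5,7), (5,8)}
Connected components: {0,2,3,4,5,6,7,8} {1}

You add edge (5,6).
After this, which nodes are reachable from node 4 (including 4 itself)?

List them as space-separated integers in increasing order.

Answer: 0 2 3 4 5 6 7 8

Derivation:
Before: nodes reachable from 4: {0,2,3,4,5,6,7,8}
Adding (5,6): both endpoints already in same component. Reachability from 4 unchanged.
After: nodes reachable from 4: {0,2,3,4,5,6,7,8}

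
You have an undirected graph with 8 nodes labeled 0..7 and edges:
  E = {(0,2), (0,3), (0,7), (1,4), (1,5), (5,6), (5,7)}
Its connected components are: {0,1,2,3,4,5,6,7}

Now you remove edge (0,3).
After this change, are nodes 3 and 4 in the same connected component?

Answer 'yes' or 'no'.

Answer: no

Derivation:
Initial components: {0,1,2,3,4,5,6,7}
Removing edge (0,3): it was a bridge — component count 1 -> 2.
New components: {0,1,2,4,5,6,7} {3}
Are 3 and 4 in the same component? no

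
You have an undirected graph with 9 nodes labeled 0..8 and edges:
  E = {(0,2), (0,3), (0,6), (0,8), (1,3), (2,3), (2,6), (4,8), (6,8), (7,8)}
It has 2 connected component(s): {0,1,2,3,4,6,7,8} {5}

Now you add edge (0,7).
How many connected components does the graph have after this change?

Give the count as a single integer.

Initial component count: 2
Add (0,7): endpoints already in same component. Count unchanged: 2.
New component count: 2

Answer: 2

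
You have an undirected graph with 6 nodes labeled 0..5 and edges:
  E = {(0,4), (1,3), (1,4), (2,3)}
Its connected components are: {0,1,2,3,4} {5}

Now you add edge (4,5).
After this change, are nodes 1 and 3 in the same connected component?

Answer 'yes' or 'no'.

Initial components: {0,1,2,3,4} {5}
Adding edge (4,5): merges {0,1,2,3,4} and {5}.
New components: {0,1,2,3,4,5}
Are 1 and 3 in the same component? yes

Answer: yes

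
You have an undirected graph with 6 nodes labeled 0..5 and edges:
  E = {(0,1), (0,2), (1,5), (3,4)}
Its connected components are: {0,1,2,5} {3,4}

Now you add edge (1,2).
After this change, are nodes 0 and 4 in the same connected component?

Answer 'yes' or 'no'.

Answer: no

Derivation:
Initial components: {0,1,2,5} {3,4}
Adding edge (1,2): both already in same component {0,1,2,5}. No change.
New components: {0,1,2,5} {3,4}
Are 0 and 4 in the same component? no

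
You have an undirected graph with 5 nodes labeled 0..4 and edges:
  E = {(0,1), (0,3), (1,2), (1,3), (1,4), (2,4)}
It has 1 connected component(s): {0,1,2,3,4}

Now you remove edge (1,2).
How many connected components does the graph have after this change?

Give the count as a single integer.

Initial component count: 1
Remove (1,2): not a bridge. Count unchanged: 1.
  After removal, components: {0,1,2,3,4}
New component count: 1

Answer: 1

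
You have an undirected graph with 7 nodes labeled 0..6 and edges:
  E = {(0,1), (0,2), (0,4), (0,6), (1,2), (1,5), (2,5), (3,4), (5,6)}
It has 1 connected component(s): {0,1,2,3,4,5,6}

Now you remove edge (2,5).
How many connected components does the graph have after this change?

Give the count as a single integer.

Answer: 1

Derivation:
Initial component count: 1
Remove (2,5): not a bridge. Count unchanged: 1.
  After removal, components: {0,1,2,3,4,5,6}
New component count: 1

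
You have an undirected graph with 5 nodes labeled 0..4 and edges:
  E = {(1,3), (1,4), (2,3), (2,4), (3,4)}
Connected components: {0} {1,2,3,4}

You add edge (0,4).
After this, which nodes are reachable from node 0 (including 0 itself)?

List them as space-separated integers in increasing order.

Answer: 0 1 2 3 4

Derivation:
Before: nodes reachable from 0: {0}
Adding (0,4): merges 0's component with another. Reachability grows.
After: nodes reachable from 0: {0,1,2,3,4}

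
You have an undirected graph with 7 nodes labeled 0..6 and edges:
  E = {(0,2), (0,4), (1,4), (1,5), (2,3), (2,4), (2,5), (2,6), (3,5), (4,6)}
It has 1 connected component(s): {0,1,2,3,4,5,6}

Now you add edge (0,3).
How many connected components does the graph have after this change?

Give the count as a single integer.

Initial component count: 1
Add (0,3): endpoints already in same component. Count unchanged: 1.
New component count: 1

Answer: 1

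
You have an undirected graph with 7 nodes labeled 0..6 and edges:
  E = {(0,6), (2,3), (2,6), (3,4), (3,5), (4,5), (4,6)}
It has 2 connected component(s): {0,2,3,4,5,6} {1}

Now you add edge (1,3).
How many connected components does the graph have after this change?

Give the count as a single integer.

Answer: 1

Derivation:
Initial component count: 2
Add (1,3): merges two components. Count decreases: 2 -> 1.
New component count: 1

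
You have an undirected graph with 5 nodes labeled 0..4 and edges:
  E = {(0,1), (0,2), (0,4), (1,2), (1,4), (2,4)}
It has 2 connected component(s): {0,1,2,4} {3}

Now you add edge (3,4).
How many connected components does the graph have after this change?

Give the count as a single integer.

Initial component count: 2
Add (3,4): merges two components. Count decreases: 2 -> 1.
New component count: 1

Answer: 1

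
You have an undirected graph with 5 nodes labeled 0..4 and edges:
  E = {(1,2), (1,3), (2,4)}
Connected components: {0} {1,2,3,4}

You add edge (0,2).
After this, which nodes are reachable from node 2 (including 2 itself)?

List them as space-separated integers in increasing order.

Before: nodes reachable from 2: {1,2,3,4}
Adding (0,2): merges 2's component with another. Reachability grows.
After: nodes reachable from 2: {0,1,2,3,4}

Answer: 0 1 2 3 4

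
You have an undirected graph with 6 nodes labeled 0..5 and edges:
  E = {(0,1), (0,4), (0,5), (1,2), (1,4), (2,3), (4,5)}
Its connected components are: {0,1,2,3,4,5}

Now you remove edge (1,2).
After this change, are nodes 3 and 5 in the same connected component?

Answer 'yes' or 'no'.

Initial components: {0,1,2,3,4,5}
Removing edge (1,2): it was a bridge — component count 1 -> 2.
New components: {0,1,4,5} {2,3}
Are 3 and 5 in the same component? no

Answer: no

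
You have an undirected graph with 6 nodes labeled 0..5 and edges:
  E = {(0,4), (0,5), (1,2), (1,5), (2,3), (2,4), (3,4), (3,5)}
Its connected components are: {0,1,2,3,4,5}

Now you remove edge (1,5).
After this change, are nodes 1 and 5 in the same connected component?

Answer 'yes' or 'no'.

Initial components: {0,1,2,3,4,5}
Removing edge (1,5): not a bridge — component count unchanged at 1.
New components: {0,1,2,3,4,5}
Are 1 and 5 in the same component? yes

Answer: yes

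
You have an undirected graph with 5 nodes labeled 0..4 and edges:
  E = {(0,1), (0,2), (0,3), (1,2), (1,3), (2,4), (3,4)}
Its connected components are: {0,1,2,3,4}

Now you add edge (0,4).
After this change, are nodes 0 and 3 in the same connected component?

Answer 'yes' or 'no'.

Answer: yes

Derivation:
Initial components: {0,1,2,3,4}
Adding edge (0,4): both already in same component {0,1,2,3,4}. No change.
New components: {0,1,2,3,4}
Are 0 and 3 in the same component? yes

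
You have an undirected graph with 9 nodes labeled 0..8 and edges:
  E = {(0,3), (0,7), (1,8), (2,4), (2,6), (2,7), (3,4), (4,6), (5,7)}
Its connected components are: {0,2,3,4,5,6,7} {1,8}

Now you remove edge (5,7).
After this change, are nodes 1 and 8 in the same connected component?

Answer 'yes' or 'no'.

Answer: yes

Derivation:
Initial components: {0,2,3,4,5,6,7} {1,8}
Removing edge (5,7): it was a bridge — component count 2 -> 3.
New components: {0,2,3,4,6,7} {1,8} {5}
Are 1 and 8 in the same component? yes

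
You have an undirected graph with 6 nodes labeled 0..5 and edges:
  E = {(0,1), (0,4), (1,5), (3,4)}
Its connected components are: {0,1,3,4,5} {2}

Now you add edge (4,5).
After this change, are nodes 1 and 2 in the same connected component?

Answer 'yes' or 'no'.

Initial components: {0,1,3,4,5} {2}
Adding edge (4,5): both already in same component {0,1,3,4,5}. No change.
New components: {0,1,3,4,5} {2}
Are 1 and 2 in the same component? no

Answer: no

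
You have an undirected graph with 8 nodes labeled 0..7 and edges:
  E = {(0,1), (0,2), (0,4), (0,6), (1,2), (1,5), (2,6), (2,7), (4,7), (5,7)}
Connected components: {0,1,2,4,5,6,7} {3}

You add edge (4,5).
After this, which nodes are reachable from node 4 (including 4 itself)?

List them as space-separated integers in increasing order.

Before: nodes reachable from 4: {0,1,2,4,5,6,7}
Adding (4,5): both endpoints already in same component. Reachability from 4 unchanged.
After: nodes reachable from 4: {0,1,2,4,5,6,7}

Answer: 0 1 2 4 5 6 7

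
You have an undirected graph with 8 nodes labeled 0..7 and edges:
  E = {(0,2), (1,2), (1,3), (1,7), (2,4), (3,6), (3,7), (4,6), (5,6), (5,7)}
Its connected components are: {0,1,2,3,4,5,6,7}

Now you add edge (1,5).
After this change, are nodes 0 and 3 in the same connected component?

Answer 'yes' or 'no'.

Initial components: {0,1,2,3,4,5,6,7}
Adding edge (1,5): both already in same component {0,1,2,3,4,5,6,7}. No change.
New components: {0,1,2,3,4,5,6,7}
Are 0 and 3 in the same component? yes

Answer: yes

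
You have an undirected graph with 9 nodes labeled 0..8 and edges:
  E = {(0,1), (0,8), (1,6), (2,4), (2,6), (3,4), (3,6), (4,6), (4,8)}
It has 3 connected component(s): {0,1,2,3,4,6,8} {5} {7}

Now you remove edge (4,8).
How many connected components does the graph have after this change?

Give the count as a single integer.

Initial component count: 3
Remove (4,8): not a bridge. Count unchanged: 3.
  After removal, components: {0,1,2,3,4,6,8} {5} {7}
New component count: 3

Answer: 3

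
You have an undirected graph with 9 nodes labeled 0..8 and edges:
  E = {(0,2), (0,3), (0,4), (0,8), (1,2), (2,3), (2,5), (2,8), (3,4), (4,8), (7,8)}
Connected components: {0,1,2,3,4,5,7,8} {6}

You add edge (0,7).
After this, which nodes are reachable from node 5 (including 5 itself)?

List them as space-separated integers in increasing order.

Before: nodes reachable from 5: {0,1,2,3,4,5,7,8}
Adding (0,7): both endpoints already in same component. Reachability from 5 unchanged.
After: nodes reachable from 5: {0,1,2,3,4,5,7,8}

Answer: 0 1 2 3 4 5 7 8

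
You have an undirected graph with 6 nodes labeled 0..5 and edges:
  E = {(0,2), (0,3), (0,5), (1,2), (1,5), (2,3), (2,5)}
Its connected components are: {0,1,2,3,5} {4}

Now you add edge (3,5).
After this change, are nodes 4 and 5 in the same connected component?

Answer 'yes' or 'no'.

Initial components: {0,1,2,3,5} {4}
Adding edge (3,5): both already in same component {0,1,2,3,5}. No change.
New components: {0,1,2,3,5} {4}
Are 4 and 5 in the same component? no

Answer: no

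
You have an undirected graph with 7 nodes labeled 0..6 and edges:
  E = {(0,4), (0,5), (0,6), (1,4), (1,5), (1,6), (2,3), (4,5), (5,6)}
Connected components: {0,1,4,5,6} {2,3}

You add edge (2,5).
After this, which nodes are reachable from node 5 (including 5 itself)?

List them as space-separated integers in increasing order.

Before: nodes reachable from 5: {0,1,4,5,6}
Adding (2,5): merges 5's component with another. Reachability grows.
After: nodes reachable from 5: {0,1,2,3,4,5,6}

Answer: 0 1 2 3 4 5 6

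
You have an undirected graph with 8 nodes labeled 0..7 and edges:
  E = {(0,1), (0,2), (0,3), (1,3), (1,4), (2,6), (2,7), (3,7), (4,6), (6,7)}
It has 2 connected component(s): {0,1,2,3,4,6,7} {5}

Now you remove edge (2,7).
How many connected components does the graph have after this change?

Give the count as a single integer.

Answer: 2

Derivation:
Initial component count: 2
Remove (2,7): not a bridge. Count unchanged: 2.
  After removal, components: {0,1,2,3,4,6,7} {5}
New component count: 2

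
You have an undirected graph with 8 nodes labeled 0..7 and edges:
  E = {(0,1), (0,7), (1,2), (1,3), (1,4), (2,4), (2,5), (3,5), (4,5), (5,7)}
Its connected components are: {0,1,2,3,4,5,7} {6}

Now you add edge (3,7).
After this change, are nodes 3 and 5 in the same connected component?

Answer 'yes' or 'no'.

Answer: yes

Derivation:
Initial components: {0,1,2,3,4,5,7} {6}
Adding edge (3,7): both already in same component {0,1,2,3,4,5,7}. No change.
New components: {0,1,2,3,4,5,7} {6}
Are 3 and 5 in the same component? yes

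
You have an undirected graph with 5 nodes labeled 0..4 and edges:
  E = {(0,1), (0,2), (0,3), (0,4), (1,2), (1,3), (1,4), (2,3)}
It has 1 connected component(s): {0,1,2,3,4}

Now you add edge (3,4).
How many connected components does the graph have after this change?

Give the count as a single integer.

Answer: 1

Derivation:
Initial component count: 1
Add (3,4): endpoints already in same component. Count unchanged: 1.
New component count: 1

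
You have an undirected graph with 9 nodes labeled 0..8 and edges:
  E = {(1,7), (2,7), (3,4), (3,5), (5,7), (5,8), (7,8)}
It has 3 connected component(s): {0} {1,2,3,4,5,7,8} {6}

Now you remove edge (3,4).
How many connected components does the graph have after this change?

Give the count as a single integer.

Answer: 4

Derivation:
Initial component count: 3
Remove (3,4): it was a bridge. Count increases: 3 -> 4.
  After removal, components: {0} {1,2,3,5,7,8} {4} {6}
New component count: 4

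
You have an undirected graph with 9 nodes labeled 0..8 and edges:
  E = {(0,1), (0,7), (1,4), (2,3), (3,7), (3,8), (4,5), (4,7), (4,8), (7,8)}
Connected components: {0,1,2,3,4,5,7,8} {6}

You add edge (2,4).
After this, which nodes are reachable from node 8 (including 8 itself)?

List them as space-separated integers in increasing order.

Before: nodes reachable from 8: {0,1,2,3,4,5,7,8}
Adding (2,4): both endpoints already in same component. Reachability from 8 unchanged.
After: nodes reachable from 8: {0,1,2,3,4,5,7,8}

Answer: 0 1 2 3 4 5 7 8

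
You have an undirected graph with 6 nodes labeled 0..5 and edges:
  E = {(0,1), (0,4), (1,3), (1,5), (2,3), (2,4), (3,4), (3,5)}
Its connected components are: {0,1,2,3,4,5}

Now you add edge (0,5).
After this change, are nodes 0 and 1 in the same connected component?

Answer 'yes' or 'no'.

Answer: yes

Derivation:
Initial components: {0,1,2,3,4,5}
Adding edge (0,5): both already in same component {0,1,2,3,4,5}. No change.
New components: {0,1,2,3,4,5}
Are 0 and 1 in the same component? yes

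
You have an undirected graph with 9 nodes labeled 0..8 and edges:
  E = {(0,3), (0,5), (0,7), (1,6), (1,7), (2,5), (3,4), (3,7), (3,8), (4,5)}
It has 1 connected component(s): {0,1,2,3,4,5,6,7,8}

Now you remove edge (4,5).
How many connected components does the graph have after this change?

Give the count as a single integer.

Answer: 1

Derivation:
Initial component count: 1
Remove (4,5): not a bridge. Count unchanged: 1.
  After removal, components: {0,1,2,3,4,5,6,7,8}
New component count: 1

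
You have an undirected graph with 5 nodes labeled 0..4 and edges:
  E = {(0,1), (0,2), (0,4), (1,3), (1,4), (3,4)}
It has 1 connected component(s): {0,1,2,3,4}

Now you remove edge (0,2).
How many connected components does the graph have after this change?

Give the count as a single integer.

Initial component count: 1
Remove (0,2): it was a bridge. Count increases: 1 -> 2.
  After removal, components: {0,1,3,4} {2}
New component count: 2

Answer: 2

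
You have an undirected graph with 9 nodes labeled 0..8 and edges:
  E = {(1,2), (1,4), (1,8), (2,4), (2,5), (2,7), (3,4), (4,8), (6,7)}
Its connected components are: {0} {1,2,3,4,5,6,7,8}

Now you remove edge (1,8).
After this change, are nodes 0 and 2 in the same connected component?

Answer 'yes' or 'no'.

Initial components: {0} {1,2,3,4,5,6,7,8}
Removing edge (1,8): not a bridge — component count unchanged at 2.
New components: {0} {1,2,3,4,5,6,7,8}
Are 0 and 2 in the same component? no

Answer: no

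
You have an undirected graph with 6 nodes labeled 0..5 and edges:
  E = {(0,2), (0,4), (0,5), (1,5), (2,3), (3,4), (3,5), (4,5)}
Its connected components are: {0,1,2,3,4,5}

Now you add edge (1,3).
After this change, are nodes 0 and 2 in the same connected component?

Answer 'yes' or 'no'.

Answer: yes

Derivation:
Initial components: {0,1,2,3,4,5}
Adding edge (1,3): both already in same component {0,1,2,3,4,5}. No change.
New components: {0,1,2,3,4,5}
Are 0 and 2 in the same component? yes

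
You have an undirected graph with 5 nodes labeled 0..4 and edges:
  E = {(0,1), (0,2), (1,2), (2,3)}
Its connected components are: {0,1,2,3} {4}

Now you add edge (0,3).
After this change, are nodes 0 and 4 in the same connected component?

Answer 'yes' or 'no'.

Initial components: {0,1,2,3} {4}
Adding edge (0,3): both already in same component {0,1,2,3}. No change.
New components: {0,1,2,3} {4}
Are 0 and 4 in the same component? no

Answer: no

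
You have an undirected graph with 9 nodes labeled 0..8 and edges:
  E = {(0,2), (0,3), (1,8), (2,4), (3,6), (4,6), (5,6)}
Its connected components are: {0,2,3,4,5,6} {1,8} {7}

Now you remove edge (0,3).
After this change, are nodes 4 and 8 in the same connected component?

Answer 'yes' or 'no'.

Initial components: {0,2,3,4,5,6} {1,8} {7}
Removing edge (0,3): not a bridge — component count unchanged at 3.
New components: {0,2,3,4,5,6} {1,8} {7}
Are 4 and 8 in the same component? no

Answer: no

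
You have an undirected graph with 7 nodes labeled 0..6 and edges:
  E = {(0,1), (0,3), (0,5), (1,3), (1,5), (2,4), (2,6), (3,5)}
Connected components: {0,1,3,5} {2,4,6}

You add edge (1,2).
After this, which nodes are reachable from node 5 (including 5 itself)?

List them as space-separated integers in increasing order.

Answer: 0 1 2 3 4 5 6

Derivation:
Before: nodes reachable from 5: {0,1,3,5}
Adding (1,2): merges 5's component with another. Reachability grows.
After: nodes reachable from 5: {0,1,2,3,4,5,6}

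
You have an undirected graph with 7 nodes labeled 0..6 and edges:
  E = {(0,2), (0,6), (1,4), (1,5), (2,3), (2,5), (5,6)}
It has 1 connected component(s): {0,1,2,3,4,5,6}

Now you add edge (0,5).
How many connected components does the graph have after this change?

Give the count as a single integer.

Answer: 1

Derivation:
Initial component count: 1
Add (0,5): endpoints already in same component. Count unchanged: 1.
New component count: 1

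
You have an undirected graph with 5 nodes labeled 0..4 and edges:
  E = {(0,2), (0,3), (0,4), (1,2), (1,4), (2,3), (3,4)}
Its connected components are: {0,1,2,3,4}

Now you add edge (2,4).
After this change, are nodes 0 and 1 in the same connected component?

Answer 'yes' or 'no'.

Initial components: {0,1,2,3,4}
Adding edge (2,4): both already in same component {0,1,2,3,4}. No change.
New components: {0,1,2,3,4}
Are 0 and 1 in the same component? yes

Answer: yes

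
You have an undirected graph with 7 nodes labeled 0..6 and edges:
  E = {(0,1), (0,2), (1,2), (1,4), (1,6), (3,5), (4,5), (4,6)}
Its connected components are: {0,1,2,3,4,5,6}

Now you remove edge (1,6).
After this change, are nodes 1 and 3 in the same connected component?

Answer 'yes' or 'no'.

Initial components: {0,1,2,3,4,5,6}
Removing edge (1,6): not a bridge — component count unchanged at 1.
New components: {0,1,2,3,4,5,6}
Are 1 and 3 in the same component? yes

Answer: yes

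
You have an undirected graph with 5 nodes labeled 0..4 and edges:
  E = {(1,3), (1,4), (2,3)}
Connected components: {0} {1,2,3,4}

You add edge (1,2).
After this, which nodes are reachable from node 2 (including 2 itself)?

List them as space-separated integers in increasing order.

Before: nodes reachable from 2: {1,2,3,4}
Adding (1,2): both endpoints already in same component. Reachability from 2 unchanged.
After: nodes reachable from 2: {1,2,3,4}

Answer: 1 2 3 4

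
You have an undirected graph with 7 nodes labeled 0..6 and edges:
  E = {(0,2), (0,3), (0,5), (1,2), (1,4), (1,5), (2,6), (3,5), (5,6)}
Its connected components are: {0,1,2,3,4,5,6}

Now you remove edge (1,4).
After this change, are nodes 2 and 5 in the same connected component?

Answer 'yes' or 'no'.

Answer: yes

Derivation:
Initial components: {0,1,2,3,4,5,6}
Removing edge (1,4): it was a bridge — component count 1 -> 2.
New components: {0,1,2,3,5,6} {4}
Are 2 and 5 in the same component? yes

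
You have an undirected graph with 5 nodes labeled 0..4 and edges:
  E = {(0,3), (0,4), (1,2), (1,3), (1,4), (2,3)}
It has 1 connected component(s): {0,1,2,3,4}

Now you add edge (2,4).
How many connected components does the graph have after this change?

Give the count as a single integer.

Initial component count: 1
Add (2,4): endpoints already in same component. Count unchanged: 1.
New component count: 1

Answer: 1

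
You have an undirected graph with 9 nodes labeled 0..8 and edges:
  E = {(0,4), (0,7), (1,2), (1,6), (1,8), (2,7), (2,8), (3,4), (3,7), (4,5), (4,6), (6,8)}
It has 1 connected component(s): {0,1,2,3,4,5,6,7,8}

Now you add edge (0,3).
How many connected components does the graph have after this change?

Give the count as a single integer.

Initial component count: 1
Add (0,3): endpoints already in same component. Count unchanged: 1.
New component count: 1

Answer: 1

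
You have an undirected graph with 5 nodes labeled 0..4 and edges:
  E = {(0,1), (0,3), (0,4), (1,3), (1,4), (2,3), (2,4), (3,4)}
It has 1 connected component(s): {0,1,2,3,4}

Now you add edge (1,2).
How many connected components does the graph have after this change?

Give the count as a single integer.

Answer: 1

Derivation:
Initial component count: 1
Add (1,2): endpoints already in same component. Count unchanged: 1.
New component count: 1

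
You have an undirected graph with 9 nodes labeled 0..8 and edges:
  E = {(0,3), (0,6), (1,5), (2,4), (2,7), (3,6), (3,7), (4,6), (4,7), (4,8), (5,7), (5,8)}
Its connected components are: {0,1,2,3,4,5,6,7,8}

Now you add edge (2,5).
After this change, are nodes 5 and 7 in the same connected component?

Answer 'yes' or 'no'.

Initial components: {0,1,2,3,4,5,6,7,8}
Adding edge (2,5): both already in same component {0,1,2,3,4,5,6,7,8}. No change.
New components: {0,1,2,3,4,5,6,7,8}
Are 5 and 7 in the same component? yes

Answer: yes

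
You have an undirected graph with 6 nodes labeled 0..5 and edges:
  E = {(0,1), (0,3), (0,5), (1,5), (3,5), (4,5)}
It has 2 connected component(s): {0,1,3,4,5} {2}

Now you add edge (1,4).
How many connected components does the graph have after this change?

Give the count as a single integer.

Answer: 2

Derivation:
Initial component count: 2
Add (1,4): endpoints already in same component. Count unchanged: 2.
New component count: 2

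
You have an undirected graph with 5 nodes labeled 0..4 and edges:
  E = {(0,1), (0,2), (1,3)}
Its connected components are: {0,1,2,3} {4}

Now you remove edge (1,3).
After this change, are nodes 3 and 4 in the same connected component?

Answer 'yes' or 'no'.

Initial components: {0,1,2,3} {4}
Removing edge (1,3): it was a bridge — component count 2 -> 3.
New components: {0,1,2} {3} {4}
Are 3 and 4 in the same component? no

Answer: no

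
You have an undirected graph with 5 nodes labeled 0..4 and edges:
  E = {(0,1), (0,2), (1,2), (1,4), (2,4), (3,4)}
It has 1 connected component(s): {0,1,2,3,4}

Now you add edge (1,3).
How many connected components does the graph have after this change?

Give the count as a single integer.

Initial component count: 1
Add (1,3): endpoints already in same component. Count unchanged: 1.
New component count: 1

Answer: 1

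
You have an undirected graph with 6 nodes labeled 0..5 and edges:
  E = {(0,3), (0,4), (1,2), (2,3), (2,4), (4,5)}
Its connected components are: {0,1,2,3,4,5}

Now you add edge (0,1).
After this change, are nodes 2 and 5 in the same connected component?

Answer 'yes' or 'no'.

Initial components: {0,1,2,3,4,5}
Adding edge (0,1): both already in same component {0,1,2,3,4,5}. No change.
New components: {0,1,2,3,4,5}
Are 2 and 5 in the same component? yes

Answer: yes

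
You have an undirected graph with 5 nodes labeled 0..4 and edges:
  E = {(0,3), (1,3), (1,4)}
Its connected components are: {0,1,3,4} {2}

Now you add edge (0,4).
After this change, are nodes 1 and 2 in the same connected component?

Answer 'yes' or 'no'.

Answer: no

Derivation:
Initial components: {0,1,3,4} {2}
Adding edge (0,4): both already in same component {0,1,3,4}. No change.
New components: {0,1,3,4} {2}
Are 1 and 2 in the same component? no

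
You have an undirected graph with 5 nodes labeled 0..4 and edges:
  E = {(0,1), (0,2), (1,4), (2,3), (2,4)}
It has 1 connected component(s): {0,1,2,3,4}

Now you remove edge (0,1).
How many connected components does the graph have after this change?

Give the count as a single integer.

Initial component count: 1
Remove (0,1): not a bridge. Count unchanged: 1.
  After removal, components: {0,1,2,3,4}
New component count: 1

Answer: 1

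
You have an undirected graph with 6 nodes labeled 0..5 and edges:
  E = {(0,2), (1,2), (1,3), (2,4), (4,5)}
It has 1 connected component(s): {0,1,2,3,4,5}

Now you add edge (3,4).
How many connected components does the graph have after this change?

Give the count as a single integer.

Answer: 1

Derivation:
Initial component count: 1
Add (3,4): endpoints already in same component. Count unchanged: 1.
New component count: 1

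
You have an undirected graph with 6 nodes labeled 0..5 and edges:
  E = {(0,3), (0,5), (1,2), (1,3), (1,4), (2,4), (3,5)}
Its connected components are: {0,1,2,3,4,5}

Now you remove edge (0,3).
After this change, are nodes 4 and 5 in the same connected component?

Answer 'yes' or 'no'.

Answer: yes

Derivation:
Initial components: {0,1,2,3,4,5}
Removing edge (0,3): not a bridge — component count unchanged at 1.
New components: {0,1,2,3,4,5}
Are 4 and 5 in the same component? yes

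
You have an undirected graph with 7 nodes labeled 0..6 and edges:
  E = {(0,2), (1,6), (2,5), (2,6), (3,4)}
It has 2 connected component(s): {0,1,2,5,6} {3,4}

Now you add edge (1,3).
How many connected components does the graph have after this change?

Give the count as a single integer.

Answer: 1

Derivation:
Initial component count: 2
Add (1,3): merges two components. Count decreases: 2 -> 1.
New component count: 1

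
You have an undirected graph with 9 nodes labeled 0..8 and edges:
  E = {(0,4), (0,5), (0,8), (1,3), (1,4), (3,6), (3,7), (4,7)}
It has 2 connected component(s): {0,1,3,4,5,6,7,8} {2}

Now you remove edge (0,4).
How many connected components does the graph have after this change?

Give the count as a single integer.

Initial component count: 2
Remove (0,4): it was a bridge. Count increases: 2 -> 3.
  After removal, components: {0,5,8} {1,3,4,6,7} {2}
New component count: 3

Answer: 3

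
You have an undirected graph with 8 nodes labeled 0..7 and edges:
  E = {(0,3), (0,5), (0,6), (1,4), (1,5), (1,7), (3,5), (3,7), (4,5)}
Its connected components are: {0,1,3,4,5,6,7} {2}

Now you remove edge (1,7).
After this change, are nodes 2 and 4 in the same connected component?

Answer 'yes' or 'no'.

Answer: no

Derivation:
Initial components: {0,1,3,4,5,6,7} {2}
Removing edge (1,7): not a bridge — component count unchanged at 2.
New components: {0,1,3,4,5,6,7} {2}
Are 2 and 4 in the same component? no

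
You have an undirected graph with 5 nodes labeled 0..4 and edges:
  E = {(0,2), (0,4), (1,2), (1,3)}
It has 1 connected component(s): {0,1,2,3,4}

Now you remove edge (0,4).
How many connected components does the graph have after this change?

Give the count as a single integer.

Initial component count: 1
Remove (0,4): it was a bridge. Count increases: 1 -> 2.
  After removal, components: {0,1,2,3} {4}
New component count: 2

Answer: 2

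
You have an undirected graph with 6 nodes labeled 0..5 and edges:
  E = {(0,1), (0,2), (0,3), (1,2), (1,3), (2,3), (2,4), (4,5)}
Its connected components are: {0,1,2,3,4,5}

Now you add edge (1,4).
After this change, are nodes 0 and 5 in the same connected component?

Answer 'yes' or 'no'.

Initial components: {0,1,2,3,4,5}
Adding edge (1,4): both already in same component {0,1,2,3,4,5}. No change.
New components: {0,1,2,3,4,5}
Are 0 and 5 in the same component? yes

Answer: yes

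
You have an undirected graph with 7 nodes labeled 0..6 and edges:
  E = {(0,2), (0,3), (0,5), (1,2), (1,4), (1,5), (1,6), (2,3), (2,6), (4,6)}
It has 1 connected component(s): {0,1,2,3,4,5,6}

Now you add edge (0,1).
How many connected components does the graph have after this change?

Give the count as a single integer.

Initial component count: 1
Add (0,1): endpoints already in same component. Count unchanged: 1.
New component count: 1

Answer: 1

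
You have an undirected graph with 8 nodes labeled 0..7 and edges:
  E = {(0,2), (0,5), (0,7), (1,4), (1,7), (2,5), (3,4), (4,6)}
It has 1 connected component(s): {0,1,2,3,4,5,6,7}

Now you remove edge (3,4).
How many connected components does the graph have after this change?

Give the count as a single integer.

Initial component count: 1
Remove (3,4): it was a bridge. Count increases: 1 -> 2.
  After removal, components: {0,1,2,4,5,6,7} {3}
New component count: 2

Answer: 2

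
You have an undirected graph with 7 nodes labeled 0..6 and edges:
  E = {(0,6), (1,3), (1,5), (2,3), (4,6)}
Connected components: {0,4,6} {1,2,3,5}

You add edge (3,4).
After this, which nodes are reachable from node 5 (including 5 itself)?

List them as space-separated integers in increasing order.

Before: nodes reachable from 5: {1,2,3,5}
Adding (3,4): merges 5's component with another. Reachability grows.
After: nodes reachable from 5: {0,1,2,3,4,5,6}

Answer: 0 1 2 3 4 5 6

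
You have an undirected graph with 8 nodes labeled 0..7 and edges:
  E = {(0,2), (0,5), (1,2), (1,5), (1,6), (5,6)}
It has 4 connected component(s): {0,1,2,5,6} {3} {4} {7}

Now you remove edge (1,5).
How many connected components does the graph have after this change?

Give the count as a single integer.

Answer: 4

Derivation:
Initial component count: 4
Remove (1,5): not a bridge. Count unchanged: 4.
  After removal, components: {0,1,2,5,6} {3} {4} {7}
New component count: 4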